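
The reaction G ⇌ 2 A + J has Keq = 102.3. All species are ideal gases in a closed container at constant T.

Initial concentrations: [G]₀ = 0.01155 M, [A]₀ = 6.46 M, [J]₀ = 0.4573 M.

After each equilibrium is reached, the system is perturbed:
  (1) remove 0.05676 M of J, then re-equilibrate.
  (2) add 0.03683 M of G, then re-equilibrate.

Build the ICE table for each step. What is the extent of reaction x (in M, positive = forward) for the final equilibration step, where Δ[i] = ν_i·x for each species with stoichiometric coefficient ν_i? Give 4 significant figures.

x = 0.02519 M

Q₀ = 1652 vs Keq = 102.3 ⇒ Q>K, reverse
Step 1:
                    G           A           J
  init        0.01155        6.46      0.4573
  Δ            0.1173     -0.2345     -0.1173
  eq           0.1288       6.225        0.34
  solve Keq expr → x = -0.1173; check Q = 102.3
Then remove 0.05676 M of J.
Step 2:
                    G           A           J
  init         0.1288       6.225      0.2833
  Δ          -0.01481     0.02963     0.01481
  eq            0.114       6.255      0.2981
  solve Keq expr → x = 0.01481; check Q = 102.3
Then add 0.03683 M of G.
Step 3:
                    G           A           J
  init         0.1508       6.255      0.2981
  Δ          -0.02519     0.05039     0.02519
  eq           0.1256       6.305      0.3233
  solve Keq expr → x = 0.02519; check Q = 102.3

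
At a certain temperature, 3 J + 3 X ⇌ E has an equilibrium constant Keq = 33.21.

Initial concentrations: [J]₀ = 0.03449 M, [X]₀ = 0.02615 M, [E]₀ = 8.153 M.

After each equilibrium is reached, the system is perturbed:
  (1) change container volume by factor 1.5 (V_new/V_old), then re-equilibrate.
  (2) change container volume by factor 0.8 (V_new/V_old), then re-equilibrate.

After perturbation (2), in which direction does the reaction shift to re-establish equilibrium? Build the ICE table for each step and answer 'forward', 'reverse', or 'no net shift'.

Direction: forward

Q₀ = 1.1113e+10 vs Keq = 33.21 ⇒ Q>K, reverse
Step 1:
                   J          X          E
  Initial    0.03449    0.02615      8.153
  Change      0.7569     0.7569    -0.2523
  Equil       0.7913      0.783      7.901
  solve Keq expr → x = -0.2523; check Q = 33.21
Then change container volume by factor 1.5 (V_new/V_old).
Step 2:
                   J          X          E
  Initial     0.5276      0.522      5.267
  Change      0.2093     0.2093   -0.06977
  Equil       0.7369     0.7313      5.197
  solve Keq expr → x = -0.06977; check Q = 33.21
Then change container volume by factor 0.8 (V_new/V_old).
Step 3:
                   J          X          E
  Initial     0.9211     0.9142      6.497
  Change     -0.1547    -0.1547    0.05157
  Equil       0.7664     0.7594      6.548
  solve Keq expr → x = 0.05157; check Q = 33.21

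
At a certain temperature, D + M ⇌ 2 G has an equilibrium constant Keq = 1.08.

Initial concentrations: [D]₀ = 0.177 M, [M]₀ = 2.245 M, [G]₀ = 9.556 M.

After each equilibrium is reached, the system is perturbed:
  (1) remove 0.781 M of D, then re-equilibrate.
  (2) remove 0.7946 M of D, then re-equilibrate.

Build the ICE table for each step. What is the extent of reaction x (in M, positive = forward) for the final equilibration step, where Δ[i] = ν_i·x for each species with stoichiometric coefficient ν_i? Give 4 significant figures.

x = -0.2102 M

Q₀ = 229.8 vs Keq = 1.08 ⇒ Q>K, reverse
Step 1:
                   D          M          G
  init         0.177      2.245      9.556
  Δ            2.777      2.777     -5.554
  eq           2.954      5.022      4.002
  solve Keq expr → x = -2.777; check Q = 1.08
Then remove 0.781 M of D.
Step 2:
                   D          M          G
  init         2.173      5.022      4.002
  Δ           0.1822     0.1822    -0.3644
  eq           2.355      5.204      3.638
  solve Keq expr → x = -0.1822; check Q = 1.08
Then remove 0.7946 M of D.
Step 3:
                   D          M          G
  init          1.56      5.204      3.638
  Δ           0.2102     0.2102    -0.4204
  eq           1.771      5.414      3.218
  solve Keq expr → x = -0.2102; check Q = 1.08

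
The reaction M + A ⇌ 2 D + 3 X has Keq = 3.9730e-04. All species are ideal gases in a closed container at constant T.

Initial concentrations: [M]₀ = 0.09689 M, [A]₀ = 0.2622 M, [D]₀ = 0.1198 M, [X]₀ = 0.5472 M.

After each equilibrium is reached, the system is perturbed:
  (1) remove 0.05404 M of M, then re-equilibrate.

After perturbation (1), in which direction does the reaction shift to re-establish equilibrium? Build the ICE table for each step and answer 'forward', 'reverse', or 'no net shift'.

Direction: reverse

Q₀ = 0.09256 vs Keq = 3.9730e-04 ⇒ Q>K, reverse
Step 1:
                  M         A         D         X
  I         0.09689    0.2622    0.1198    0.5472
  C          0.0512    0.0512   -0.1024   -0.1536
  E          0.1481    0.3134   0.01739    0.3936
  solve Keq expr → x = -0.0512; check Q = 3.9730e-04
Then remove 0.05404 M of M.
Step 2:
                  M         A         D         X
  I         0.09405    0.3134   0.01739    0.3936
  C        0.001564  0.001564 -0.003128 -0.004692
  E         0.09562     0.315   0.01426    0.3889
  solve Keq expr → x = -0.001564; check Q = 3.9730e-04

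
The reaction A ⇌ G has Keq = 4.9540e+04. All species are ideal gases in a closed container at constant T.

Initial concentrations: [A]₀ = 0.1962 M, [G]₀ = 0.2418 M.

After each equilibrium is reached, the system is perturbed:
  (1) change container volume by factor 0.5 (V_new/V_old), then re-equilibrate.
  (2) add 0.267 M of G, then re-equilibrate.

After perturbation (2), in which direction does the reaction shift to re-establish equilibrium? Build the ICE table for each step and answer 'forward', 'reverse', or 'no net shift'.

Q₀ = 1.232 vs Keq = 4.9540e+04 ⇒ Q<K, forward
Step 1:
                   A          G
  init        0.1962     0.2418
  Δ          -0.1962     0.1962
  eq      8.8412e-06      0.438
  solve Keq expr → x = 0.1962; check Q = 4.9540e+04
Then change container volume by factor 0.5 (V_new/V_old).
Step 2:
                   A          G
  init    1.7682e-05      0.876
  Δ                0          0
  eq      1.7682e-05      0.876
  solve Keq expr → x = 0; check Q = 4.9540e+04
Then add 0.267 M of G.
Step 3:
                   A          G
  init    1.7682e-05      1.143
  Δ       5.3895e-06 -5.3895e-06
  eq      2.3072e-05      1.143
  solve Keq expr → x = -5.3895e-06; check Q = 4.9540e+04

Direction: reverse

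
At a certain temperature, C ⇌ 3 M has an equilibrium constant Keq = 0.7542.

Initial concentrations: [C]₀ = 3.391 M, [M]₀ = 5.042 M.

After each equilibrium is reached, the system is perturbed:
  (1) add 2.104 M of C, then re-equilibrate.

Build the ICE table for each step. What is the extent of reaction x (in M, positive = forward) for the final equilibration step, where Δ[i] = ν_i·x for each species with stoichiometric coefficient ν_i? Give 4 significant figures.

Q₀ = 37.8 vs Keq = 0.7542 ⇒ Q>K, reverse
Step 1:
                  C         M
  Initial     3.391     5.042
  Change      1.177    -3.532
  Equil       4.568      1.51
  solve Keq expr → x = -1.177; check Q = 0.7542
Then add 2.104 M of C.
Step 2:
                  C         M
  Initial     6.672      1.51
  Change   -0.06588    0.1976
  Equil       6.606     1.708
  solve Keq expr → x = 0.06588; check Q = 0.7542

x = 0.06588 M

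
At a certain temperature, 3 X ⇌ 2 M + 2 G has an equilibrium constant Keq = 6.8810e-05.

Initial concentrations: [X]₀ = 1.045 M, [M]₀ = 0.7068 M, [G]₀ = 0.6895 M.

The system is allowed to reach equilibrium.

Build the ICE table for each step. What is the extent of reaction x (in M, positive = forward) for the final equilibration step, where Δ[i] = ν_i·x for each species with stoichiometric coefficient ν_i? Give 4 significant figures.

x = -0.276 M

Q₀ = 0.2081 vs Keq = 6.8810e-05 ⇒ Q>K, reverse
Step 1:
                  X         M         G
  init        1.045    0.7068    0.6895
  Δ          0.8281   -0.5521   -0.5521
  eq          1.873    0.1547    0.1374
  solve Keq expr → x = -0.276; check Q = 6.8810e-05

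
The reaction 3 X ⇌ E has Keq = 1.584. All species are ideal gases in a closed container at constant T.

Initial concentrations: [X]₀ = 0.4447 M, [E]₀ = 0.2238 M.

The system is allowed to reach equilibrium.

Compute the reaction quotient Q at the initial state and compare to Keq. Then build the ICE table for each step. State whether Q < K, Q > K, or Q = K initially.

Q₀ = 2.545; Q > K (proceeds reverse)

Q₀ = 2.545 vs Keq = 1.584 ⇒ Q>K, reverse
Step 1:
                   X          E
  init        0.4447     0.2238
  Δ          0.06011   -0.02004
  eq          0.5048     0.2038
  solve Keq expr → x = -0.02004; check Q = 1.584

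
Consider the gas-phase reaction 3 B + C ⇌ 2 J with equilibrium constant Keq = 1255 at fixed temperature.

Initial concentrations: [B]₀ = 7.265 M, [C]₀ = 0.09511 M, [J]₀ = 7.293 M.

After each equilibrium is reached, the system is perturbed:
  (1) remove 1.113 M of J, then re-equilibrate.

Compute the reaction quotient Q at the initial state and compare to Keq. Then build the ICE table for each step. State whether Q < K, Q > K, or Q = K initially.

Q₀ = 1.458 vs Keq = 1255 ⇒ Q<K, forward
Step 1:
                   B          C          J
  Initial      7.265    0.09511      7.293
  Change     -0.2849   -0.09498       0.19
  Equil         6.98 1.3120e-04      7.483
  solve Keq expr → x = 0.09498; check Q = 1255
Then remove 1.113 M of J.
Step 2:
                   B          C          J
  Initial       6.98 1.3120e-04       6.37
  Change  -1.0836e-04 -3.6119e-05 7.2238e-05
  Equil         6.98 9.5078e-05       6.37
  solve Keq expr → x = 3.6119e-05; check Q = 1255

Q₀ = 1.458; Q < K (proceeds forward)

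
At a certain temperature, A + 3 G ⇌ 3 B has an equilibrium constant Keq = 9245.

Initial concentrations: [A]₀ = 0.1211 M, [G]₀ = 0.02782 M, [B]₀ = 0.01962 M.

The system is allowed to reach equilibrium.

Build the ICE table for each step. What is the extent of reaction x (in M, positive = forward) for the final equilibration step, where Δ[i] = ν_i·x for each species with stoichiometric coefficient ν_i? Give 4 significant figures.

Q₀ = 2.897 vs Keq = 9245 ⇒ Q<K, forward
Step 1:
                  A         G         B
  Initial    0.1211   0.02782   0.01962
  Change  -0.007856  -0.02357   0.02357
  Equil      0.1132  0.004253   0.04319
  solve Keq expr → x = 0.007856; check Q = 9245

x = 0.007856 M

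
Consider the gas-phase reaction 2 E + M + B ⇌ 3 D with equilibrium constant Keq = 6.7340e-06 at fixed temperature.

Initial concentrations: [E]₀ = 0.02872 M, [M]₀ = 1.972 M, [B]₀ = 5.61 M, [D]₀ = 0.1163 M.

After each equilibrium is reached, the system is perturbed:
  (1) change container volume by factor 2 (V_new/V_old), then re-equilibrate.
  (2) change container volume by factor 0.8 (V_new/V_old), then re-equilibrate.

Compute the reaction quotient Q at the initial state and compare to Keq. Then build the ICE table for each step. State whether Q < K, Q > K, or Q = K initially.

Q₀ = 0.1724 vs Keq = 6.7340e-06 ⇒ Q>K, reverse
Step 1:
                   E          M          B          D
  I          0.02872      1.972       5.61     0.1163
  C          0.07143    0.03572    0.03572    -0.1072
  E           0.1002      2.008      5.646   0.009148
  solve Keq expr → x = -0.03572; check Q = 6.7340e-06
Then change container volume by factor 2 (V_new/V_old).
Step 2:
                   E          M          B          D
  I          0.05008      1.004      2.823   0.004574
  C       6.0918e-04 3.0459e-04 3.0459e-04 -9.1377e-04
  E          0.05069      1.004      2.823    0.00366
  solve Keq expr → x = -3.0459e-04; check Q = 6.7340e-06
Then change container volume by factor 0.8 (V_new/V_old).
Step 3:
                   E          M          B          D
  I          0.06336      1.255      3.529   0.004576
  C       -2.2753e-04 -1.1377e-04 -1.1377e-04 3.4130e-04
  E          0.06313      1.255      3.529   0.004917
  solve Keq expr → x = 1.1377e-04; check Q = 6.7340e-06

Q₀ = 0.1724; Q > K (proceeds reverse)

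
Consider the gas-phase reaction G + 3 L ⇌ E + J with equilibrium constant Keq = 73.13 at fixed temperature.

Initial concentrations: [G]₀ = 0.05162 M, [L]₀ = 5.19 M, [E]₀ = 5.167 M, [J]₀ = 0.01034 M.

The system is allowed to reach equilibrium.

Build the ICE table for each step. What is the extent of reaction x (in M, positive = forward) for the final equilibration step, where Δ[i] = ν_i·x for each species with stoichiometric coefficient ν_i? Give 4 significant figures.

Q₀ = 0.007404 vs Keq = 73.13 ⇒ Q<K, forward
Step 1:
                  G         L         E         J
  I         0.05162      5.19     5.167   0.01034
  C        -0.05159   -0.1548   0.05159   0.05159
  E       3.4615e-05     5.035     5.219   0.06193
  solve Keq expr → x = 0.05159; check Q = 73.13

x = 0.05159 M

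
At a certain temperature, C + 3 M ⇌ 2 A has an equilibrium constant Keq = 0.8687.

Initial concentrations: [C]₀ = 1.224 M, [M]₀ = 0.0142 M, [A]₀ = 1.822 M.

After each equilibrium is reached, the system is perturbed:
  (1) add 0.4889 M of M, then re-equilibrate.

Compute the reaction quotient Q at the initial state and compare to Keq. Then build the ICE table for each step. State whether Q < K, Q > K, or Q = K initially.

Q₀ = 9.4722e+05 vs Keq = 0.8687 ⇒ Q>K, reverse
Step 1:
                  C         M         A
  I           1.224    0.0142     1.822
  C          0.3291    0.9872   -0.6581
  E           1.553     1.001     1.164
  solve Keq expr → x = -0.3291; check Q = 0.8687
Then add 0.4889 M of M.
Step 2:
                  C         M         A
  I           1.553      1.49     1.164
  C         -0.1119   -0.3358    0.2239
  E           1.441     1.154     1.388
  solve Keq expr → x = 0.1119; check Q = 0.8687

Q₀ = 9.4722e+05; Q > K (proceeds reverse)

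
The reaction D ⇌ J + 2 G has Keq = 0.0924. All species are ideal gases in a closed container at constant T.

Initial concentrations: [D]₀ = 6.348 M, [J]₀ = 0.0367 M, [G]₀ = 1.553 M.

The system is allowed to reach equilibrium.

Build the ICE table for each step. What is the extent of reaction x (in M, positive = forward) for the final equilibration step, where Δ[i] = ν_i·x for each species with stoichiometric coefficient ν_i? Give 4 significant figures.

Q₀ = 0.01394 vs Keq = 0.0924 ⇒ Q<K, forward
Step 1:
                    D           J           G
  Initial       6.348      0.0367       1.553
  Change      -0.1357      0.1357      0.2715
  Equil         6.212      0.1724       1.824
  solve Keq expr → x = 0.1357; check Q = 0.0924

x = 0.1357 M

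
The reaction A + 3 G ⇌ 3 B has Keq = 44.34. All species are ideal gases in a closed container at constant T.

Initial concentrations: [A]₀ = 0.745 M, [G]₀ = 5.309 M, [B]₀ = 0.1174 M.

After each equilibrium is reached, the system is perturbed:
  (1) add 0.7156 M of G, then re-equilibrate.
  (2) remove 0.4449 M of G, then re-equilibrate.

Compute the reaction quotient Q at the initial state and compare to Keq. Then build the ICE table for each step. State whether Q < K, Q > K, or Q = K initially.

Q₀ = 1.4515e-05 vs Keq = 44.34 ⇒ Q<K, forward
Step 1:
                    A           G           B
  init          0.745       5.309      0.1174
  Δ           -0.7355      -2.207       2.207
  eq         0.009479       3.102       2.324
  solve Keq expr → x = 0.7355; check Q = 44.34
Then add 0.7156 M of G.
Step 2:
                    A           G           B
  init       0.009479       3.818       2.324
  Δ         -0.004257    -0.01277     0.01277
  eq         0.005222       3.805       2.337
  solve Keq expr → x = 0.004257; check Q = 44.34
Then remove 0.4449 M of G.
Step 3:
                    A           G           B
  init       0.005222        3.36       2.337
  Δ           0.00225    0.006751   -0.006751
  eq         0.007473       3.367        2.33
  solve Keq expr → x = -0.00225; check Q = 44.34

Q₀ = 1.4515e-05; Q < K (proceeds forward)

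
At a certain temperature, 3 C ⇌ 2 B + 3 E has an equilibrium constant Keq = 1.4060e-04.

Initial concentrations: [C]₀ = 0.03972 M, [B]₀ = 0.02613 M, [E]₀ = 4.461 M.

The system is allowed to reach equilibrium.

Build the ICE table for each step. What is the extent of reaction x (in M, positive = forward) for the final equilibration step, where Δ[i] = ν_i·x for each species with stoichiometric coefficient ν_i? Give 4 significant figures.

Q₀ = 967.3 vs Keq = 1.4060e-04 ⇒ Q>K, reverse
Step 1:
                    C           B           E
  Initial     0.03972     0.02613       4.461
  Change      0.03915     -0.0261    -0.03915
  Equil       0.07887  2.8247e-05       4.422
  solve Keq expr → x = -0.01305; check Q = 1.4060e-04

x = -0.01305 M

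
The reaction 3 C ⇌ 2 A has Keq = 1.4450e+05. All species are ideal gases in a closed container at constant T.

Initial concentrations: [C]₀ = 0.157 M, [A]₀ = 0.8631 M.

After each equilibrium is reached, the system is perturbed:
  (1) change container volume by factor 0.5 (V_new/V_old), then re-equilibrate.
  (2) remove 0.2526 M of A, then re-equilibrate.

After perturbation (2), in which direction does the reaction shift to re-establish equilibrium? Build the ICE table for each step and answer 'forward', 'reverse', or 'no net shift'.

Direction: forward

Q₀ = 192.5 vs Keq = 1.4450e+05 ⇒ Q<K, forward
Step 1:
                  C         A
  init        0.157    0.8631
  Δ         -0.1385   0.09234
  eq        0.01849    0.9554
  solve Keq expr → x = 0.04617; check Q = 1.4450e+05
Then change container volume by factor 0.5 (V_new/V_old).
Step 2:
                  C         A
  init      0.03697     1.911
  Δ       -0.007576   0.00505
  eq         0.0294     1.916
  solve Keq expr → x = 0.002525; check Q = 1.4450e+05
Then remove 0.2526 M of A.
Step 3:
                  C         A
  init       0.0294     1.663
  Δ       -0.002625   0.00175
  eq        0.02677     1.665
  solve Keq expr → x = 8.7514e-04; check Q = 1.4450e+05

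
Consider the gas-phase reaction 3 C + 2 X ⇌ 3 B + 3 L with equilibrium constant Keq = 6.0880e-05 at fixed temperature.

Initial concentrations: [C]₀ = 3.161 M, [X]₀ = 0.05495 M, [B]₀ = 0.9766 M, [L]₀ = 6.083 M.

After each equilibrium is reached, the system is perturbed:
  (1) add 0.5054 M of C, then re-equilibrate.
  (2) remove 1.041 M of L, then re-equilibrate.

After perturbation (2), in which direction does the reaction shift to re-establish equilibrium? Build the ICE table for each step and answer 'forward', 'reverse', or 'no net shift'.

Direction: forward

Q₀ = 2198 vs Keq = 6.0880e-05 ⇒ Q>K, reverse
Step 1:
                  C         X         B         L
  I           3.161   0.05495    0.9766     6.083
  C           0.952    0.6347    -0.952    -0.952
  E           4.113    0.6896   0.02461     5.131
  solve Keq expr → x = -0.3173; check Q = 6.0880e-05
Then add 0.5054 M of C.
Step 2:
                  C         X         B         L
  I           4.618    0.6896   0.02461     5.131
  C       -0.002939 -0.001959  0.002939  0.002939
  E           4.615    0.6876   0.02755     5.134
  solve Keq expr → x = 9.7961e-04; check Q = 6.0880e-05
Then remove 1.041 M of L.
Step 3:
                  C         X         B         L
  I           4.615    0.6876   0.02755     4.093
  C        -0.00675   -0.0045   0.00675   0.00675
  E           4.609    0.6831    0.0343       4.1
  solve Keq expr → x = 0.00225; check Q = 6.0880e-05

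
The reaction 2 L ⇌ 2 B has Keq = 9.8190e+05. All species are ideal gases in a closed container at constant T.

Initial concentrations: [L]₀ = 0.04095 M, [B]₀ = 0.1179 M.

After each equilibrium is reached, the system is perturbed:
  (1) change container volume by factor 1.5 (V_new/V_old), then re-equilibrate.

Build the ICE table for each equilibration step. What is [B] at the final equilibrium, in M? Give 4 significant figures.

Q₀ = 8.289 vs Keq = 9.8190e+05 ⇒ Q<K, forward
Step 1:
                   L          B
  init       0.04095     0.1179
  Δ         -0.04079    0.04079
  eq      1.6015e-04     0.1587
  solve Keq expr → x = 0.02039; check Q = 9.8190e+05
Then change container volume by factor 1.5 (V_new/V_old).
Step 2:
                   L          B
  init    1.0676e-04     0.1058
  Δ                0          0
  eq      1.0676e-04     0.1058
  solve Keq expr → x = 0; check Q = 9.8190e+05

[B]_eq = 0.1058 M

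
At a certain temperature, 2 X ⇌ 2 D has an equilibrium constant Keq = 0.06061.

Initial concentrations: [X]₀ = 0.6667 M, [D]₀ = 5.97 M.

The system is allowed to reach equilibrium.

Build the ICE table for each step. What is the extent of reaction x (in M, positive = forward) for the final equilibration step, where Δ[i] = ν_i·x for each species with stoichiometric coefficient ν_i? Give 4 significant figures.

Q₀ = 80.18 vs Keq = 0.06061 ⇒ Q>K, reverse
Step 1:
                  X         D
  init       0.6667      5.97
  Δ           4.659    -4.659
  eq          5.326     1.311
  solve Keq expr → x = -2.329; check Q = 0.06061

x = -2.329 M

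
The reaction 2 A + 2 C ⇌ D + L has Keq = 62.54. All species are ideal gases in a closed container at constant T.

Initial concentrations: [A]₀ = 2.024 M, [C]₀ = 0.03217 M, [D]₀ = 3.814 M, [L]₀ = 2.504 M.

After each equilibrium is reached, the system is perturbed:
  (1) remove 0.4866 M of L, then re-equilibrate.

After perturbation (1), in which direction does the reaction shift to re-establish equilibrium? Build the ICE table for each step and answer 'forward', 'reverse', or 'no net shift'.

Direction: forward

Q₀ = 2253 vs Keq = 62.54 ⇒ Q>K, reverse
Step 1:
                   A          C          D          L
  init         2.024    0.03217      3.814      2.504
  Δ           0.1438     0.1438    -0.0719    -0.0719
  eq           2.168      0.176      3.742      2.432
  solve Keq expr → x = -0.0719; check Q = 62.54
Then remove 0.4866 M of L.
Step 2:
                   A          C          D          L
  init         2.168      0.176      3.742      1.945
  Δ         -0.01683   -0.01683   0.008416   0.008416
  eq           2.151     0.1591      3.751      1.954
  solve Keq expr → x = 0.008416; check Q = 62.54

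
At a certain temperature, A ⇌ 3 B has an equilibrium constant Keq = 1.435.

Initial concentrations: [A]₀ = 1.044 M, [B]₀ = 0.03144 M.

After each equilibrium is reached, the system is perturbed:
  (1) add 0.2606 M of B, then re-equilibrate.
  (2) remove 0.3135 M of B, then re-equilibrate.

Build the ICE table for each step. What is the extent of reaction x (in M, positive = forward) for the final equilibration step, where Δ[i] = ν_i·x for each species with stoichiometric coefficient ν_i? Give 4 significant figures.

x = 0.0907 M

Q₀ = 2.9768e-05 vs Keq = 1.435 ⇒ Q<K, forward
Step 1:
                    A           B
  I             1.044     0.03144
  C           -0.3262      0.9785
  E            0.7178        1.01
  solve Keq expr → x = 0.3262; check Q = 1.435
Then add 0.2606 M of B.
Step 2:
                    A           B
  I            0.7178       1.271
  C           0.07546     -0.2264
  E            0.7933       1.044
  solve Keq expr → x = -0.07546; check Q = 1.435
Then remove 0.3135 M of B.
Step 3:
                    A           B
  I            0.7933      0.7306
  C           -0.0907      0.2721
  E            0.7026       1.003
  solve Keq expr → x = 0.0907; check Q = 1.435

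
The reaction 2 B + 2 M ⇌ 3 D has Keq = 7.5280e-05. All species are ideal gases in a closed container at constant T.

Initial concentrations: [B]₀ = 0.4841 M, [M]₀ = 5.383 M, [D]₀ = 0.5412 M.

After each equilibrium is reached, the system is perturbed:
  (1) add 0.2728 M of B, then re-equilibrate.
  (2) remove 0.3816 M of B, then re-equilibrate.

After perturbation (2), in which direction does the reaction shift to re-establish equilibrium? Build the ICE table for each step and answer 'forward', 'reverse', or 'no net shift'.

Q₀ = 0.02334 vs Keq = 7.5280e-05 ⇒ Q>K, reverse
Step 1:
                  B         M         D
  Initial    0.4841     5.383    0.5412
  Change     0.2856    0.2856   -0.4285
  Equil      0.7697     5.669    0.1127
  solve Keq expr → x = -0.1428; check Q = 7.5280e-05
Then add 0.2728 M of B.
Step 2:
                  B         M         D
  Initial     1.043     5.669    0.1127
  Change   -0.01575  -0.01575   0.02362
  Equil       1.027     5.653    0.1364
  solve Keq expr → x = 0.007875; check Q = 7.5280e-05
Then remove 0.3816 M of B.
Step 3:
                  B         M         D
  Initial    0.6452     5.653    0.1364
  Change     0.0225    0.0225  -0.03374
  Equil      0.6677     5.675    0.1026
  solve Keq expr → x = -0.01125; check Q = 7.5280e-05

Direction: reverse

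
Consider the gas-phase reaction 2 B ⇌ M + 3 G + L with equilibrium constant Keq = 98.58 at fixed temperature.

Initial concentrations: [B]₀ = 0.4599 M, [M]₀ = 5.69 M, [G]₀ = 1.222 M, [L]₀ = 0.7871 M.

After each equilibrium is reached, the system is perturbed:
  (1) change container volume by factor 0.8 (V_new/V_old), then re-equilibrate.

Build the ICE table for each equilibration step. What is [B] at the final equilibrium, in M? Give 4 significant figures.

[B]_eq = 0.5371 M

Q₀ = 38.64 vs Keq = 98.58 ⇒ Q<K, forward
Step 1:
                    B           M           G           L
  Initial      0.4599        5.69       1.222      0.7871
  Change       -0.103      0.0515      0.1545      0.0515
  Equil        0.3569       5.741       1.376      0.8386
  solve Keq expr → x = 0.0515; check Q = 98.58
Then change container volume by factor 0.8 (V_new/V_old).
Step 2:
                    B           M           G           L
  Initial      0.4461       7.177       1.721       1.048
  Change      0.09093    -0.04546     -0.1364    -0.04546
  Equil        0.5371       7.131       1.584       1.003
  solve Keq expr → x = -0.04546; check Q = 98.58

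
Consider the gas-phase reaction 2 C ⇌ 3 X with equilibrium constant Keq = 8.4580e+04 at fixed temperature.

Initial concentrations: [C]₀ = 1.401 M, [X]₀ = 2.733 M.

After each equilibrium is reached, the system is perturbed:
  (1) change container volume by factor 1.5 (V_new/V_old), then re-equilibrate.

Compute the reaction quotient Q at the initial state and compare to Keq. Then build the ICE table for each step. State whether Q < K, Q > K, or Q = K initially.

Q₀ = 10.4 vs Keq = 8.4580e+04 ⇒ Q<K, forward
Step 1:
                    C           X
  init          1.401       2.733
  Δ            -1.365       2.048
  eq          0.03594       4.781
  solve Keq expr → x = 0.6825; check Q = 8.4580e+04
Then change container volume by factor 1.5 (V_new/V_old).
Step 2:
                    C           X
  init        0.02396       3.187
  Δ         -0.004337    0.006505
  eq          0.01962       3.194
  solve Keq expr → x = 0.002168; check Q = 8.4580e+04

Q₀ = 10.4; Q < K (proceeds forward)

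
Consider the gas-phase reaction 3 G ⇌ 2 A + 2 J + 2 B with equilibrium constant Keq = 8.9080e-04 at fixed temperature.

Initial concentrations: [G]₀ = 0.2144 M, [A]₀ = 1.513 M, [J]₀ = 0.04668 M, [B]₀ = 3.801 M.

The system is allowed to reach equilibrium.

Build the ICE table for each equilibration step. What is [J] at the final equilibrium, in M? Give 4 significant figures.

[J]_eq = 8.1644e-04 M

Q₀ = 7.312 vs Keq = 8.9080e-04 ⇒ Q>K, reverse
Step 1:
                   G          A          J          B
  init        0.2144      1.513    0.04668      3.801
  Δ           0.0688   -0.04586   -0.04586   -0.04586
  eq          0.2832      1.467 8.1644e-04      3.755
  solve Keq expr → x = -0.02293; check Q = 8.9080e-04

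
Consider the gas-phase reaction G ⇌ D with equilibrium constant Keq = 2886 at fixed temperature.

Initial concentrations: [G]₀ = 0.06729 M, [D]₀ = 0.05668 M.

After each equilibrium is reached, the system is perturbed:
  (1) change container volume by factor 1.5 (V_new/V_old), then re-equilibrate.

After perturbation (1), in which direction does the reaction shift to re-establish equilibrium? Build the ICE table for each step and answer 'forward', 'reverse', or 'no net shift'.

Direction: no net shift

Q₀ = 0.8423 vs Keq = 2886 ⇒ Q<K, forward
Step 1:
                    G           D
  init        0.06729     0.05668
  Δ          -0.06725     0.06725
  eq       4.2941e-05      0.1239
  solve Keq expr → x = 0.06725; check Q = 2886
Then change container volume by factor 1.5 (V_new/V_old).
Step 2:
                    G           D
  init     2.8627e-05     0.08262
  Δ                 0           0
  eq       2.8627e-05     0.08262
  solve Keq expr → x = 0; check Q = 2886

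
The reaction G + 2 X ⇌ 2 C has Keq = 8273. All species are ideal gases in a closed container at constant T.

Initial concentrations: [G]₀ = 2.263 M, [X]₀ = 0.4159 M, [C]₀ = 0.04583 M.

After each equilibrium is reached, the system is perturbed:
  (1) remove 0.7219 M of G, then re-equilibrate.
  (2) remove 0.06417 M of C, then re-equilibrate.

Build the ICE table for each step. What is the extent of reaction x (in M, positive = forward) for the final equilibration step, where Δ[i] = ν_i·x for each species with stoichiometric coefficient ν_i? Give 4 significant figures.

Q₀ = 0.005366 vs Keq = 8273 ⇒ Q<K, forward
Step 1:
                    G           X           C
  I             2.263      0.4159     0.04583
  C           -0.2062     -0.4124      0.4124
  E             2.057    0.003513      0.4582
  solve Keq expr → x = 0.2062; check Q = 8273
Then remove 0.7219 M of G.
Step 2:
                    G           X           C
  I             1.335    0.003513      0.4582
  C        4.1945e-04  8.3890e-04 -8.3890e-04
  E             1.335    0.004352      0.4574
  solve Keq expr → x = -4.1945e-04; check Q = 8273
Then remove 0.06417 M of C.
Step 3:
                    G           X           C
  I             1.335    0.004352      0.3932
  C       -3.0218e-04 -6.0436e-04  6.0436e-04
  E             1.335    0.003747      0.3938
  solve Keq expr → x = 3.0218e-04; check Q = 8273

x = 3.0218e-04 M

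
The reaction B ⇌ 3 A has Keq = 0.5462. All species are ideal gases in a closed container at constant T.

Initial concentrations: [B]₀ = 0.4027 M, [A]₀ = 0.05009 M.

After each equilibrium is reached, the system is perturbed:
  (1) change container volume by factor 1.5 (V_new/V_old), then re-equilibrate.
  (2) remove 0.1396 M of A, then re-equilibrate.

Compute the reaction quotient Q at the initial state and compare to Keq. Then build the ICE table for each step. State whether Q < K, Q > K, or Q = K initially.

Q₀ = 3.1208e-04; Q < K (proceeds forward)

Q₀ = 3.1208e-04 vs Keq = 0.5462 ⇒ Q<K, forward
Step 1:
                  B         A
  I          0.4027   0.05009
  C         -0.1545    0.4636
  E          0.2482    0.5137
  solve Keq expr → x = 0.1545; check Q = 0.5462
Then change container volume by factor 1.5 (V_new/V_old).
Step 2:
                  B         A
  I          0.1654    0.3425
  C        -0.02685   0.08056
  E          0.1386     0.423
  solve Keq expr → x = 0.02685; check Q = 0.5462
Then remove 0.1396 M of A.
Step 3:
                  B         A
  I          0.1386    0.2834
  C        -0.03393    0.1018
  E          0.1047    0.3852
  solve Keq expr → x = 0.03393; check Q = 0.5462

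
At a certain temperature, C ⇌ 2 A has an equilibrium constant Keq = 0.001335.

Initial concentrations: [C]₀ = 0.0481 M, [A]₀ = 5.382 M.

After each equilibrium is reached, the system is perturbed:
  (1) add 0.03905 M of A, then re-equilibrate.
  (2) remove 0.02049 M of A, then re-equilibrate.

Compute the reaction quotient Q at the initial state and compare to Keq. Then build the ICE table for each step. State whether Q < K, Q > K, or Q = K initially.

Q₀ = 602.2; Q > K (proceeds reverse)

Q₀ = 602.2 vs Keq = 0.001335 ⇒ Q>K, reverse
Step 1:
                  C         A
  init       0.0481     5.382
  Δ           2.661    -5.322
  eq          2.709   0.06014
  solve Keq expr → x = -2.661; check Q = 0.001335
Then add 0.03905 M of A.
Step 2:
                  C         A
  init        2.709   0.09919
  Δ         0.01942  -0.03883
  eq          2.728   0.06035
  solve Keq expr → x = -0.01942; check Q = 0.001335
Then remove 0.02049 M of A.
Step 3:
                  C         A
  init        2.728   0.03986
  Δ        -0.01019   0.02038
  eq          2.718   0.06024
  solve Keq expr → x = 0.01019; check Q = 0.001335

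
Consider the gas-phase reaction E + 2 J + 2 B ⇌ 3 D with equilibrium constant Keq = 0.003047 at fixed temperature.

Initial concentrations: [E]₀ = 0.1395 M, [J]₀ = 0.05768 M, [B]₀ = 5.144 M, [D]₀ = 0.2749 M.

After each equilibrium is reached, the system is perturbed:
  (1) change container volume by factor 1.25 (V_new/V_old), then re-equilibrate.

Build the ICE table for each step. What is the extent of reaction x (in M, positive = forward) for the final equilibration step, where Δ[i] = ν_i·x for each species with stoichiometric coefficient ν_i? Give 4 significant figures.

x = -0.002535 M

Q₀ = 1.692 vs Keq = 0.003047 ⇒ Q>K, reverse
Step 1:
                    E           J           B           D
  Initial      0.1395     0.05768       5.144      0.2749
  Change      0.06369      0.1274      0.1274     -0.1911
  Equil        0.2032      0.1851       5.271     0.08383
  solve Keq expr → x = -0.06369; check Q = 0.003047
Then change container volume by factor 1.25 (V_new/V_old).
Step 2:
                    E           J           B           D
  Initial      0.1626       0.148       4.217     0.06707
  Change     0.002535     0.00507     0.00507   -0.007605
  Equil        0.1651      0.1531       4.222     0.05946
  solve Keq expr → x = -0.002535; check Q = 0.003047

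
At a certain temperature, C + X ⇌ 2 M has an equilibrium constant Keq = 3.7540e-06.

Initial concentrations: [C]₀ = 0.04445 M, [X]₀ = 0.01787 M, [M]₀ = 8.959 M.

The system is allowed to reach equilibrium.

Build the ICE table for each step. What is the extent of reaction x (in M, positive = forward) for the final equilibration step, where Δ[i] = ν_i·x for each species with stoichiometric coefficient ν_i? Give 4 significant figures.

x = -4.475 M

Q₀ = 1.0105e+05 vs Keq = 3.7540e-06 ⇒ Q>K, reverse
Step 1:
                   C          X          M
  I          0.04445    0.01787      8.959
  C            4.475      4.475      -8.95
  E             4.52      4.493   0.008731
  solve Keq expr → x = -4.475; check Q = 3.7540e-06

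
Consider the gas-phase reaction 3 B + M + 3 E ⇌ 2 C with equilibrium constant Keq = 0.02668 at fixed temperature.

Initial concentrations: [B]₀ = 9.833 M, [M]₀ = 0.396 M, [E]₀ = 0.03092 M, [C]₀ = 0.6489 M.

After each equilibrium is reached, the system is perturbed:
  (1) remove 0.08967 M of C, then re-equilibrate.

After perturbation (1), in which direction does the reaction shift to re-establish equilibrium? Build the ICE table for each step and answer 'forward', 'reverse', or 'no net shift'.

Direction: forward

Q₀ = 37.83 vs Keq = 0.02668 ⇒ Q>K, reverse
Step 1:
                    B           M           E           C
  init          9.833       0.396     0.03092      0.6489
  Δ            0.2348     0.07828      0.2348     -0.1566
  eq            10.07      0.4743      0.2658      0.4923
  solve Keq expr → x = -0.07828; check Q = 0.02668
Then remove 0.08967 M of C.
Step 2:
                    B           M           E           C
  init          10.07      0.4743      0.2658      0.4027
  Δ          -0.02497   -0.008322    -0.02497     0.01664
  eq            10.04       0.466      0.2408      0.4193
  solve Keq expr → x = 0.008322; check Q = 0.02668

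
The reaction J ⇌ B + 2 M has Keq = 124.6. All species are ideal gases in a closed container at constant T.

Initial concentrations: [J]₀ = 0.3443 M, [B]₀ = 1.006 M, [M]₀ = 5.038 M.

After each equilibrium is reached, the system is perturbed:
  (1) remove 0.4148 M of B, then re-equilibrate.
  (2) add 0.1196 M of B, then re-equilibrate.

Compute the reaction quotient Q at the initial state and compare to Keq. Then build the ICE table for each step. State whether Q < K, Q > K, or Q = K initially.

Q₀ = 74.16 vs Keq = 124.6 ⇒ Q<K, forward
Step 1:
                  J         B         M
  Initial    0.3443     1.006     5.038
  Change    -0.1005    0.1005    0.2011
  Equil      0.2438     1.107     5.239
  solve Keq expr → x = 0.1005; check Q = 124.6
Then remove 0.4148 M of B.
Step 2:
                  J         B         M
  Initial    0.2438    0.6917     5.239
  Change    -0.0677    0.0677    0.1354
  Equil      0.1761    0.7594     5.374
  solve Keq expr → x = 0.0677; check Q = 124.6
Then add 0.1196 M of B.
Step 3:
                  J         B         M
  Initial    0.1761     0.879     5.374
  Change     0.0201   -0.0201   -0.0402
  Equil      0.1962    0.8589     5.334
  solve Keq expr → x = -0.0201; check Q = 124.6

Q₀ = 74.16; Q < K (proceeds forward)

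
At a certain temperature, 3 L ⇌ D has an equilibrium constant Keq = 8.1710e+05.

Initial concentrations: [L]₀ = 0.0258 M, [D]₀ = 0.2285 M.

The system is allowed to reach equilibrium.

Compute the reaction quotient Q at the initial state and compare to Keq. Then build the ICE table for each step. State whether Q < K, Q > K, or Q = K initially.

Q₀ = 1.3305e+04 vs Keq = 8.1710e+05 ⇒ Q<K, forward
Step 1:
                   L          D
  Initial     0.0258     0.2285
  Change     -0.0192     0.0064
  Equil       0.0066     0.2349
  solve Keq expr → x = 0.0064; check Q = 8.1710e+05

Q₀ = 1.3305e+04; Q < K (proceeds forward)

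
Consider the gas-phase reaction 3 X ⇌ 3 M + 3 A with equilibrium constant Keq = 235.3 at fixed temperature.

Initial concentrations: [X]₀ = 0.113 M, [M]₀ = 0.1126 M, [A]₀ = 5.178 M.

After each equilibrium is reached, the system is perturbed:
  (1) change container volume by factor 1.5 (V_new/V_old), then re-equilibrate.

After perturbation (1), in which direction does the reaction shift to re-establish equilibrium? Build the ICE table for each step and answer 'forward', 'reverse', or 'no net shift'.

Q₀ = 137.4 vs Keq = 235.3 ⇒ Q<K, forward
Step 1:
                    X           M           A
  Initial       0.113      0.1126       5.178
  Change    -0.009986    0.009986    0.009986
  Equil         0.103      0.1226       5.188
  solve Keq expr → x = 0.003329; check Q = 235.3
Then change container volume by factor 1.5 (V_new/V_old).
Step 2:
                    X           M           A
  Initial     0.06868     0.08172       3.459
  Change     -0.01453     0.01453     0.01453
  Equil       0.05415     0.09625       3.473
  solve Keq expr → x = 0.004842; check Q = 235.3

Direction: forward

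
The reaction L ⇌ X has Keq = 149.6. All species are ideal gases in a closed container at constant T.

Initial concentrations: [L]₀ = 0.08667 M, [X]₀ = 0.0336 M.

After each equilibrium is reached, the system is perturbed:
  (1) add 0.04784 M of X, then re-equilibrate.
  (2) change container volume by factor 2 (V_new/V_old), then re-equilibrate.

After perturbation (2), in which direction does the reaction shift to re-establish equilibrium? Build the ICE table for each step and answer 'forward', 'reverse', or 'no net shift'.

Direction: no net shift

Q₀ = 0.3877 vs Keq = 149.6 ⇒ Q<K, forward
Step 1:
                   L          X
  Initial    0.08667     0.0336
  Change    -0.08587    0.08587
  Equil   7.9861e-04     0.1195
  solve Keq expr → x = 0.08587; check Q = 149.6
Then add 0.04784 M of X.
Step 2:
                   L          X
  Initial 7.9861e-04     0.1673
  Change  3.1766e-04 -3.1766e-04
  Equil     0.001116      0.167
  solve Keq expr → x = -3.1766e-04; check Q = 149.6
Then change container volume by factor 2 (V_new/V_old).
Step 3:
                   L          X
  Initial 5.5813e-04     0.0835
  Change           0          0
  Equil   5.5813e-04     0.0835
  solve Keq expr → x = 0; check Q = 149.6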